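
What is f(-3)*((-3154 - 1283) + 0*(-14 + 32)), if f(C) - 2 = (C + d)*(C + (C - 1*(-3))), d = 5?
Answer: 17748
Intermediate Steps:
f(C) = 2 + (3 + 2*C)*(5 + C) (f(C) = 2 + (C + 5)*(C + (C - 1*(-3))) = 2 + (5 + C)*(C + (C + 3)) = 2 + (5 + C)*(C + (3 + C)) = 2 + (5 + C)*(3 + 2*C) = 2 + (3 + 2*C)*(5 + C))
f(-3)*((-3154 - 1283) + 0*(-14 + 32)) = (17 + 2*(-3)² + 13*(-3))*((-3154 - 1283) + 0*(-14 + 32)) = (17 + 2*9 - 39)*(-4437 + 0*18) = (17 + 18 - 39)*(-4437 + 0) = -4*(-4437) = 17748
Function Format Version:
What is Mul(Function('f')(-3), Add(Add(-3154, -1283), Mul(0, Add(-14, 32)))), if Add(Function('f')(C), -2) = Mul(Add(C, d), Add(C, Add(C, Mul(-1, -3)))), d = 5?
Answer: 17748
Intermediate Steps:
Function('f')(C) = Add(2, Mul(Add(3, Mul(2, C)), Add(5, C))) (Function('f')(C) = Add(2, Mul(Add(C, 5), Add(C, Add(C, Mul(-1, -3))))) = Add(2, Mul(Add(5, C), Add(C, Add(C, 3)))) = Add(2, Mul(Add(5, C), Add(C, Add(3, C)))) = Add(2, Mul(Add(5, C), Add(3, Mul(2, C)))) = Add(2, Mul(Add(3, Mul(2, C)), Add(5, C))))
Mul(Function('f')(-3), Add(Add(-3154, -1283), Mul(0, Add(-14, 32)))) = Mul(Add(17, Mul(2, Pow(-3, 2)), Mul(13, -3)), Add(Add(-3154, -1283), Mul(0, Add(-14, 32)))) = Mul(Add(17, Mul(2, 9), -39), Add(-4437, Mul(0, 18))) = Mul(Add(17, 18, -39), Add(-4437, 0)) = Mul(-4, -4437) = 17748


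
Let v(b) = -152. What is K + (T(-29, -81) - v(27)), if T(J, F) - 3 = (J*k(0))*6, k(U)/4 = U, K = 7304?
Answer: 7459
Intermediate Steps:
k(U) = 4*U
T(J, F) = 3 (T(J, F) = 3 + (J*(4*0))*6 = 3 + (J*0)*6 = 3 + 0*6 = 3 + 0 = 3)
K + (T(-29, -81) - v(27)) = 7304 + (3 - 1*(-152)) = 7304 + (3 + 152) = 7304 + 155 = 7459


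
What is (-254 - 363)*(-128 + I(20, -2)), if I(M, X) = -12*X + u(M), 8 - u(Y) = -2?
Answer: 57998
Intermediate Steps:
u(Y) = 10 (u(Y) = 8 - 1*(-2) = 8 + 2 = 10)
I(M, X) = 10 - 12*X (I(M, X) = -12*X + 10 = 10 - 12*X)
(-254 - 363)*(-128 + I(20, -2)) = (-254 - 363)*(-128 + (10 - 12*(-2))) = -617*(-128 + (10 + 24)) = -617*(-128 + 34) = -617*(-94) = 57998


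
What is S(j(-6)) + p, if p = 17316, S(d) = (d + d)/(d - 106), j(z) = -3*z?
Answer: 380943/22 ≈ 17316.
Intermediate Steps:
S(d) = 2*d/(-106 + d) (S(d) = (2*d)/(-106 + d) = 2*d/(-106 + d))
S(j(-6)) + p = 2*(-3*(-6))/(-106 - 3*(-6)) + 17316 = 2*18/(-106 + 18) + 17316 = 2*18/(-88) + 17316 = 2*18*(-1/88) + 17316 = -9/22 + 17316 = 380943/22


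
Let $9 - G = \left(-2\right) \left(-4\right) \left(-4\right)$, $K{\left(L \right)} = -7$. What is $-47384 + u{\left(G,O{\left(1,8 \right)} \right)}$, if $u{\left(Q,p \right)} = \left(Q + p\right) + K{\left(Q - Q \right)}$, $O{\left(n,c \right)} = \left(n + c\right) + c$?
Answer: $-47333$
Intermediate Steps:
$G = 41$ ($G = 9 - \left(-2\right) \left(-4\right) \left(-4\right) = 9 - 8 \left(-4\right) = 9 - -32 = 9 + 32 = 41$)
$O{\left(n,c \right)} = n + 2 c$ ($O{\left(n,c \right)} = \left(c + n\right) + c = n + 2 c$)
$u{\left(Q,p \right)} = -7 + Q + p$ ($u{\left(Q,p \right)} = \left(Q + p\right) - 7 = -7 + Q + p$)
$-47384 + u{\left(G,O{\left(1,8 \right)} \right)} = -47384 + \left(-7 + 41 + \left(1 + 2 \cdot 8\right)\right) = -47384 + \left(-7 + 41 + \left(1 + 16\right)\right) = -47384 + \left(-7 + 41 + 17\right) = -47384 + 51 = -47333$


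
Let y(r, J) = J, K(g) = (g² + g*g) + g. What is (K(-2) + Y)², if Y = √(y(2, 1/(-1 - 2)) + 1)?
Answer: (18 + √6)²/9 ≈ 46.465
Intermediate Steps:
K(g) = g + 2*g² (K(g) = (g² + g²) + g = 2*g² + g = g + 2*g²)
Y = √6/3 (Y = √(1/(-1 - 2) + 1) = √(1/(-3) + 1) = √(-⅓ + 1) = √(⅔) = √6/3 ≈ 0.81650)
(K(-2) + Y)² = (-2*(1 + 2*(-2)) + √6/3)² = (-2*(1 - 4) + √6/3)² = (-2*(-3) + √6/3)² = (6 + √6/3)²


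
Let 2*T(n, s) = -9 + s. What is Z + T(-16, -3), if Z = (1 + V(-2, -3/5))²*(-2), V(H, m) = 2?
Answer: -24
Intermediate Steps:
T(n, s) = -9/2 + s/2 (T(n, s) = (-9 + s)/2 = -9/2 + s/2)
Z = -18 (Z = (1 + 2)²*(-2) = 3²*(-2) = 9*(-2) = -18)
Z + T(-16, -3) = -18 + (-9/2 + (½)*(-3)) = -18 + (-9/2 - 3/2) = -18 - 6 = -24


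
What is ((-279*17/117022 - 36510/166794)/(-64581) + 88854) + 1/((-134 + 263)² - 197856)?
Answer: 1127590290335045130529489/12690371737390516290 ≈ 88854.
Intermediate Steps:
((-279*17/117022 - 36510/166794)/(-64581) + 88854) + 1/((-134 + 263)² - 197856) = ((-4743*1/117022 - 36510*1/166794)*(-1/64581) + 88854) + 1/(129² - 197856) = ((-4743/117022 - 6085/27799)*(-1/64581) + 88854) + 1/(16641 - 197856) = (-843929527/3253094578*(-1/64581) + 88854) + 1/(-181215) = (843929527/210088100941818 + 88854) - 1/181215 = 18667168121928226099/210088100941818 - 1/181215 = 1127590290335045130529489/12690371737390516290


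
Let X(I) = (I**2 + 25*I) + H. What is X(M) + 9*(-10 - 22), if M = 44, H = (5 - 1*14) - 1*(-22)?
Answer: 2761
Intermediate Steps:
H = 13 (H = (5 - 14) + 22 = -9 + 22 = 13)
X(I) = 13 + I**2 + 25*I (X(I) = (I**2 + 25*I) + 13 = 13 + I**2 + 25*I)
X(M) + 9*(-10 - 22) = (13 + 44**2 + 25*44) + 9*(-10 - 22) = (13 + 1936 + 1100) + 9*(-32) = 3049 - 288 = 2761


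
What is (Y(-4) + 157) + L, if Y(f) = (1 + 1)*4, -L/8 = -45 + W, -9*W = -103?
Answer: 3901/9 ≈ 433.44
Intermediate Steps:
W = 103/9 (W = -⅑*(-103) = 103/9 ≈ 11.444)
L = 2416/9 (L = -8*(-45 + 103/9) = -8*(-302/9) = 2416/9 ≈ 268.44)
Y(f) = 8 (Y(f) = 2*4 = 8)
(Y(-4) + 157) + L = (8 + 157) + 2416/9 = 165 + 2416/9 = 3901/9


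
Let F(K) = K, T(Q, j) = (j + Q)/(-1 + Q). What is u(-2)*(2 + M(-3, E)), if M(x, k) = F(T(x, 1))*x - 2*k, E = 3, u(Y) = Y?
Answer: 11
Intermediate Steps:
T(Q, j) = (Q + j)/(-1 + Q)
M(x, k) = -2*k + x*(1 + x)/(-1 + x) (M(x, k) = ((x + 1)/(-1 + x))*x - 2*k = ((1 + x)/(-1 + x))*x - 2*k = x*(1 + x)/(-1 + x) - 2*k = -2*k + x*(1 + x)/(-1 + x))
u(-2)*(2 + M(-3, E)) = -2*(2 + (-3*(1 - 3) - 2*3*(-1 - 3))/(-1 - 3)) = -2*(2 + (-3*(-2) - 2*3*(-4))/(-4)) = -2*(2 - (6 + 24)/4) = -2*(2 - ¼*30) = -2*(2 - 15/2) = -2*(-11/2) = 11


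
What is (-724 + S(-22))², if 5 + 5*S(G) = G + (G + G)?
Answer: 13623481/25 ≈ 5.4494e+5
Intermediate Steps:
S(G) = -1 + 3*G/5 (S(G) = -1 + (G + (G + G))/5 = -1 + (G + 2*G)/5 = -1 + (3*G)/5 = -1 + 3*G/5)
(-724 + S(-22))² = (-724 + (-1 + (⅗)*(-22)))² = (-724 + (-1 - 66/5))² = (-724 - 71/5)² = (-3691/5)² = 13623481/25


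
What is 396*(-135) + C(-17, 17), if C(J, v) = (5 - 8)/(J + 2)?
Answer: -267299/5 ≈ -53460.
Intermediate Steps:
C(J, v) = -3/(2 + J)
396*(-135) + C(-17, 17) = 396*(-135) - 3/(2 - 17) = -53460 - 3/(-15) = -53460 - 3*(-1/15) = -53460 + ⅕ = -267299/5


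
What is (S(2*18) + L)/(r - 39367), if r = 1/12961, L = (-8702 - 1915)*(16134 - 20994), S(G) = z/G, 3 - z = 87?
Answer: -2006309050733/1530707058 ≈ -1310.7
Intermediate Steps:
z = -84 (z = 3 - 1*87 = 3 - 87 = -84)
S(G) = -84/G
L = 51598620 (L = -10617*(-4860) = 51598620)
r = 1/12961 ≈ 7.7154e-5
(S(2*18) + L)/(r - 39367) = (-84/(2*18) + 51598620)/(1/12961 - 39367) = (-84/36 + 51598620)/(-510235686/12961) = (-84*1/36 + 51598620)*(-12961/510235686) = (-7/3 + 51598620)*(-12961/510235686) = (154795853/3)*(-12961/510235686) = -2006309050733/1530707058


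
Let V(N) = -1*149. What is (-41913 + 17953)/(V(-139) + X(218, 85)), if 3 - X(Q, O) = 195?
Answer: 23960/341 ≈ 70.264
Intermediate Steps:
V(N) = -149
X(Q, O) = -192 (X(Q, O) = 3 - 1*195 = 3 - 195 = -192)
(-41913 + 17953)/(V(-139) + X(218, 85)) = (-41913 + 17953)/(-149 - 192) = -23960/(-341) = -23960*(-1/341) = 23960/341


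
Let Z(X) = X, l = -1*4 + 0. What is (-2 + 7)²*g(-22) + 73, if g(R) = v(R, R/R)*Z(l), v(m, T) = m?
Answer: 2273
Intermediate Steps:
l = -4 (l = -4 + 0 = -4)
g(R) = -4*R (g(R) = R*(-4) = -4*R)
(-2 + 7)²*g(-22) + 73 = (-2 + 7)²*(-4*(-22)) + 73 = 5²*88 + 73 = 25*88 + 73 = 2200 + 73 = 2273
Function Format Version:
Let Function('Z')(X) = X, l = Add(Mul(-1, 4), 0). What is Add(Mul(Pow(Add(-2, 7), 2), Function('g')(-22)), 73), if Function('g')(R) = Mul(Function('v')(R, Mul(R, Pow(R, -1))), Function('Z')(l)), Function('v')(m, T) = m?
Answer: 2273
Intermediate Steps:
l = -4 (l = Add(-4, 0) = -4)
Function('g')(R) = Mul(-4, R) (Function('g')(R) = Mul(R, -4) = Mul(-4, R))
Add(Mul(Pow(Add(-2, 7), 2), Function('g')(-22)), 73) = Add(Mul(Pow(Add(-2, 7), 2), Mul(-4, -22)), 73) = Add(Mul(Pow(5, 2), 88), 73) = Add(Mul(25, 88), 73) = Add(2200, 73) = 2273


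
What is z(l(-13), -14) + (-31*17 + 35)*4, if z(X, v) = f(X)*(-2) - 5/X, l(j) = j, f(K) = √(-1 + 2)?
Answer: -25605/13 ≈ -1969.6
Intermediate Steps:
f(K) = 1 (f(K) = √1 = 1)
z(X, v) = -2 - 5/X (z(X, v) = 1*(-2) - 5/X = -2 - 5/X)
z(l(-13), -14) + (-31*17 + 35)*4 = (-2 - 5/(-13)) + (-31*17 + 35)*4 = (-2 - 5*(-1/13)) + (-527 + 35)*4 = (-2 + 5/13) - 492*4 = -21/13 - 1968 = -25605/13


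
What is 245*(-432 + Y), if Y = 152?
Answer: -68600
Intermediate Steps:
245*(-432 + Y) = 245*(-432 + 152) = 245*(-280) = -68600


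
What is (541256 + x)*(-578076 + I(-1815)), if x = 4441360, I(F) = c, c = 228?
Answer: -2879194690368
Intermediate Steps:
I(F) = 228
(541256 + x)*(-578076 + I(-1815)) = (541256 + 4441360)*(-578076 + 228) = 4982616*(-577848) = -2879194690368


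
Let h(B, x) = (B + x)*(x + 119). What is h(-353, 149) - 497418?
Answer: -552090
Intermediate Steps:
h(B, x) = (119 + x)*(B + x) (h(B, x) = (B + x)*(119 + x) = (119 + x)*(B + x))
h(-353, 149) - 497418 = (149² + 119*(-353) + 119*149 - 353*149) - 497418 = (22201 - 42007 + 17731 - 52597) - 497418 = -54672 - 497418 = -552090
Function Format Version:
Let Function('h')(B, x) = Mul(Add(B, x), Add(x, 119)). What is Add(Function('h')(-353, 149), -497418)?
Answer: -552090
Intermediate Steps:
Function('h')(B, x) = Mul(Add(119, x), Add(B, x)) (Function('h')(B, x) = Mul(Add(B, x), Add(119, x)) = Mul(Add(119, x), Add(B, x)))
Add(Function('h')(-353, 149), -497418) = Add(Add(Pow(149, 2), Mul(119, -353), Mul(119, 149), Mul(-353, 149)), -497418) = Add(Add(22201, -42007, 17731, -52597), -497418) = Add(-54672, -497418) = -552090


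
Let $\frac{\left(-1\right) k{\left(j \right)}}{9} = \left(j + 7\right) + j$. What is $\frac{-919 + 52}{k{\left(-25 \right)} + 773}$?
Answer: $- \frac{867}{1160} \approx -0.74741$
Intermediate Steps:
$k{\left(j \right)} = -63 - 18 j$ ($k{\left(j \right)} = - 9 \left(\left(j + 7\right) + j\right) = - 9 \left(\left(7 + j\right) + j\right) = - 9 \left(7 + 2 j\right) = -63 - 18 j$)
$\frac{-919 + 52}{k{\left(-25 \right)} + 773} = \frac{-919 + 52}{\left(-63 - -450\right) + 773} = - \frac{867}{\left(-63 + 450\right) + 773} = - \frac{867}{387 + 773} = - \frac{867}{1160}$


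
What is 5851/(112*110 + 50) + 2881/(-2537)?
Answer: -483581/729830 ≈ -0.66259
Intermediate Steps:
5851/(112*110 + 50) + 2881/(-2537) = 5851/(12320 + 50) + 2881*(-1/2537) = 5851/12370 - 67/59 = -483581/729830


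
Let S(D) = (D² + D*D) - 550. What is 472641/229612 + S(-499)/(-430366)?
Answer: 44593833991/49408598996 ≈ 0.90255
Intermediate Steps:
S(D) = -550 + 2*D² (S(D) = (D² + D²) - 550 = 2*D² - 550 = -550 + 2*D²)
472641/229612 + S(-499)/(-430366) = 472641/229612 + (-550 + 2*(-499)²)/(-430366) = 472641*(1/229612) + (-550 + 2*249001)*(-1/430366) = 472641/229612 + (-550 + 498002)*(-1/430366) = 472641/229612 + 497452*(-1/430366) = 472641/229612 - 248726/215183 = 44593833991/49408598996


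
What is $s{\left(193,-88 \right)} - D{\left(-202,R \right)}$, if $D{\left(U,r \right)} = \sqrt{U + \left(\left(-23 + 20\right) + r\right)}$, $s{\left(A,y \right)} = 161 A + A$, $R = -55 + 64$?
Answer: $31266 - 14 i \approx 31266.0 - 14.0 i$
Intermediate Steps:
$R = 9$
$s{\left(A,y \right)} = 162 A$
$D{\left(U,r \right)} = \sqrt{-3 + U + r}$ ($D{\left(U,r \right)} = \sqrt{U + \left(-3 + r\right)} = \sqrt{-3 + U + r}$)
$s{\left(193,-88 \right)} - D{\left(-202,R \right)} = 162 \cdot 193 - \sqrt{-3 - 202 + 9} = 31266 - \sqrt{-196} = 31266 - 14 i$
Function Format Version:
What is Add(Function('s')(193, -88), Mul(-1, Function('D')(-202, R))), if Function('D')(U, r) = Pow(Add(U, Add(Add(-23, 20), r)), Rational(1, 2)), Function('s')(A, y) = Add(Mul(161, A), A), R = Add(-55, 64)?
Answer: Add(31266, Mul(-14, I)) ≈ Add(31266., Mul(-14.000, I))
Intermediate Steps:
R = 9
Function('s')(A, y) = Mul(162, A)
Function('D')(U, r) = Pow(Add(-3, U, r), Rational(1, 2)) (Function('D')(U, r) = Pow(Add(U, Add(-3, r)), Rational(1, 2)) = Pow(Add(-3, U, r), Rational(1, 2)))
Add(Function('s')(193, -88), Mul(-1, Function('D')(-202, R))) = Add(Mul(162, 193), Mul(-1, Pow(Add(-3, -202, 9), Rational(1, 2)))) = Add(31266, Mul(-1, Pow(-196, Rational(1, 2)))) = Add(31266, Mul(-1, Mul(14, I))) = Add(31266, Mul(-14, I))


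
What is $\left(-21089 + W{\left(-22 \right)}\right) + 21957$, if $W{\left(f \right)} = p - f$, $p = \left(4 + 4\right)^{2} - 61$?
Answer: $893$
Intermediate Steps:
$p = 3$ ($p = 8^{2} - 61 = 64 - 61 = 3$)
$W{\left(f \right)} = 3 - f$
$\left(-21089 + W{\left(-22 \right)}\right) + 21957 = \left(-21089 + \left(3 - -22\right)\right) + 21957 = \left(-21089 + \left(3 + 22\right)\right) + 21957 = \left(-21089 + 25\right) + 21957 = -21064 + 21957 = 893$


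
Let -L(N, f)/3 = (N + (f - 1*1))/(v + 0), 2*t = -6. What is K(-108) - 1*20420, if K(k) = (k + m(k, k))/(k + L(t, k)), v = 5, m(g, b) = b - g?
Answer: -347095/17 ≈ -20417.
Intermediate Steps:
t = -3 (t = (½)*(-6) = -3)
L(N, f) = ⅗ - 3*N/5 - 3*f/5 (L(N, f) = -3*(N + (f - 1*1))/(5 + 0) = -3*(N + (f - 1))/5 = -3*(N + (-1 + f))/5 = -3*(-1 + N + f)/5 = -3*(-⅕ + N/5 + f/5) = ⅗ - 3*N/5 - 3*f/5)
K(k) = k/(12/5 + 2*k/5) (K(k) = (k + (k - k))/(k + (⅗ - ⅗*(-3) - 3*k/5)) = (k + 0)/(k + (⅗ + 9/5 - 3*k/5)) = k/(k + (12/5 - 3*k/5)) = k/(12/5 + 2*k/5))
K(-108) - 1*20420 = (5/2)*(-108)/(6 - 108) - 1*20420 = (5/2)*(-108)/(-102) - 20420 = (5/2)*(-108)*(-1/102) - 20420 = 45/17 - 20420 = -347095/17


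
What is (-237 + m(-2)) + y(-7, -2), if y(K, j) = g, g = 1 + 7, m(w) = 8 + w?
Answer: -223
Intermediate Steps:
g = 8
y(K, j) = 8
(-237 + m(-2)) + y(-7, -2) = (-237 + (8 - 2)) + 8 = (-237 + 6) + 8 = -231 + 8 = -223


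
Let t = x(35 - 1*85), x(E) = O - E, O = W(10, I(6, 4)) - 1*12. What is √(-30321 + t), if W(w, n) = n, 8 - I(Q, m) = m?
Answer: I*√30279 ≈ 174.01*I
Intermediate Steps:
I(Q, m) = 8 - m
O = -8 (O = (8 - 1*4) - 1*12 = (8 - 4) - 12 = 4 - 12 = -8)
x(E) = -8 - E
t = 42 (t = -8 - (35 - 1*85) = -8 - (35 - 85) = -8 - 1*(-50) = -8 + 50 = 42)
√(-30321 + t) = √(-30321 + 42) = √(-30279) = I*√30279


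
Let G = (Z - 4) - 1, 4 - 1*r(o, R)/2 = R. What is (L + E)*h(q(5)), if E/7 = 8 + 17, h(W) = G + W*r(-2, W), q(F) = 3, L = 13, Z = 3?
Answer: 752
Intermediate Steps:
r(o, R) = 8 - 2*R
G = -2 (G = (3 - 4) - 1 = -1 - 1 = -2)
h(W) = -2 + W*(8 - 2*W)
E = 175 (E = 7*(8 + 17) = 7*25 = 175)
(L + E)*h(q(5)) = (13 + 175)*(-2 - 2*3*(-4 + 3)) = 188*(-2 - 2*3*(-1)) = 188*(-2 + 6) = 188*4 = 752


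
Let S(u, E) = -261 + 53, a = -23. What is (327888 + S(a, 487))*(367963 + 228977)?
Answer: 195605299200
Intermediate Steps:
S(u, E) = -208
(327888 + S(a, 487))*(367963 + 228977) = (327888 - 208)*(367963 + 228977) = 327680*596940 = 195605299200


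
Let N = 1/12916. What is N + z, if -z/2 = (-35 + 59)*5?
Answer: -3099839/12916 ≈ -240.00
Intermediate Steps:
N = 1/12916 ≈ 7.7423e-5
z = -240 (z = -2*(-35 + 59)*5 = -48*5 = -2*120 = -240)
N + z = 1/12916 - 240 = -3099839/12916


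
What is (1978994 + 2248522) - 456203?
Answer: 3771313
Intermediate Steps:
(1978994 + 2248522) - 456203 = 4227516 - 456203 = 3771313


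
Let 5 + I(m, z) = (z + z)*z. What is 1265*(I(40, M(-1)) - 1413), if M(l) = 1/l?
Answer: -1791240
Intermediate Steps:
M(l) = 1/l
I(m, z) = -5 + 2*z**2 (I(m, z) = -5 + (z + z)*z = -5 + (2*z)*z = -5 + 2*z**2)
1265*(I(40, M(-1)) - 1413) = 1265*((-5 + 2*(1/(-1))**2) - 1413) = 1265*((-5 + 2*(-1)**2) - 1413) = 1265*((-5 + 2*1) - 1413) = 1265*((-5 + 2) - 1413) = 1265*(-3 - 1413) = 1265*(-1416) = -1791240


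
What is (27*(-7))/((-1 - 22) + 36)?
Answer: -189/13 ≈ -14.538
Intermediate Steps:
(27*(-7))/((-1 - 22) + 36) = -189/(-23 + 36) = -189/13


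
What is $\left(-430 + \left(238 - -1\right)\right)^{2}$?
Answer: $36481$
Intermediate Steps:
$\left(-430 + \left(238 - -1\right)\right)^{2} = \left(-430 + \left(238 + 1\right)\right)^{2} = \left(-430 + 239\right)^{2} = \left(-191\right)^{2} = 36481$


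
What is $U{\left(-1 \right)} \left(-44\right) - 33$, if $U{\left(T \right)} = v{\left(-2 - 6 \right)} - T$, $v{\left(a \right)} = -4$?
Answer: $99$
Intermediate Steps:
$U{\left(T \right)} = -4 - T$
$U{\left(-1 \right)} \left(-44\right) - 33 = \left(-4 - -1\right) \left(-44\right) - 33 = \left(-4 + 1\right) \left(-44\right) - 33 = \left(-3\right) \left(-44\right) - 33 = 132 - 33 = 99$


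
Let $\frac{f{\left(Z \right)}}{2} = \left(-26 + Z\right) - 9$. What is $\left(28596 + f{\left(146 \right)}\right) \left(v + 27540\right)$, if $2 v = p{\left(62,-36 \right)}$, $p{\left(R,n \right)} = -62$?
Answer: $792754362$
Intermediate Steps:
$v = -31$ ($v = \frac{1}{2} \left(-62\right) = -31$)
$f{\left(Z \right)} = -70 + 2 Z$ ($f{\left(Z \right)} = 2 \left(\left(-26 + Z\right) - 9\right) = 2 \left(-35 + Z\right) = -70 + 2 Z$)
$\left(28596 + f{\left(146 \right)}\right) \left(v + 27540\right) = \left(28596 + \left(-70 + 2 \cdot 146\right)\right) \left(-31 + 27540\right) = \left(28596 + \left(-70 + 292\right)\right) 27509 = \left(28596 + 222\right) 27509 = 28818 \cdot 27509 = 792754362$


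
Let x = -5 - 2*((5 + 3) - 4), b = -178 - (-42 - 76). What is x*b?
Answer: 780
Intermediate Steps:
b = -60 (b = -178 - 1*(-118) = -178 + 118 = -60)
x = -13 (x = -5 - 2*(8 - 4) = -5 - 2*4 = -5 - 8 = -13)
x*b = -13*(-60) = 780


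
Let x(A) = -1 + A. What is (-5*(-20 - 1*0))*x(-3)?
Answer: -400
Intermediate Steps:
(-5*(-20 - 1*0))*x(-3) = (-5*(-20 - 1*0))*(-1 - 3) = -5*(-20 + 0)*(-4) = -5*(-20)*(-4) = 100*(-4) = -400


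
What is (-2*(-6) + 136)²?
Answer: 21904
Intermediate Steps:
(-2*(-6) + 136)² = (12 + 136)² = 148² = 21904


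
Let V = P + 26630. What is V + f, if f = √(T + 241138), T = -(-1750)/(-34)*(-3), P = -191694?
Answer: -165064 + √69733507/17 ≈ -1.6457e+5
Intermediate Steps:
T = 2625/17 (T = -(-1750)*(-1)/34*(-3) = -35*25/17*(-3) = -875/17*(-3) = 2625/17 ≈ 154.41)
V = -165064 (V = -191694 + 26630 = -165064)
f = √69733507/17 (f = √(2625/17 + 241138) = √(4101971/17) = √69733507/17 ≈ 491.22)
V + f = -165064 + √69733507/17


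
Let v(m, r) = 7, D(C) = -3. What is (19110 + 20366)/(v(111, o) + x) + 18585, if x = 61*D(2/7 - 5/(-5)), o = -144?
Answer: 807871/44 ≈ 18361.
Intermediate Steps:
x = -183 (x = 61*(-3) = -183)
(19110 + 20366)/(v(111, o) + x) + 18585 = (19110 + 20366)/(7 - 183) + 18585 = 39476/(-176) + 18585 = 39476*(-1/176) + 18585 = -9869/44 + 18585 = 807871/44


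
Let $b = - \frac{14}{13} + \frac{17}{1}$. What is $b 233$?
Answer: $\frac{48231}{13} \approx 3710.1$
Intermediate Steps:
$b = \frac{207}{13}$ ($b = \left(-14\right) \frac{1}{13} + 17 \cdot 1 = - \frac{14}{13} + 17 = \frac{207}{13} \approx 15.923$)
$b 233 = \frac{207}{13} \cdot 233 = \frac{48231}{13}$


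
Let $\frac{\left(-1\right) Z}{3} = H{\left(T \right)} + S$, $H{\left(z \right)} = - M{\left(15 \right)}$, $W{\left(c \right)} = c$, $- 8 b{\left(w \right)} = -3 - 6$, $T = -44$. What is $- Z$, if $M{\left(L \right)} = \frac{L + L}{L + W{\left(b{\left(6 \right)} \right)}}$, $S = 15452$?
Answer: $\frac{1993068}{43} \approx 46350.0$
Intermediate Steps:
$b{\left(w \right)} = \frac{9}{8}$ ($b{\left(w \right)} = - \frac{-3 - 6}{8} = \left(- \frac{1}{8}\right) \left(-9\right) = \frac{9}{8}$)
$M{\left(L \right)} = \frac{2 L}{\frac{9}{8} + L}$ ($M{\left(L \right)} = \frac{L + L}{L + \frac{9}{8}} = \frac{2 L}{\frac{9}{8} + L}$)
$H{\left(z \right)} = - \frac{80}{43}$ ($H{\left(z \right)} = - \frac{16 \cdot 15}{9 + 8 \cdot 15} = - \frac{16 \cdot 15}{9 + 120} = - \frac{16 \cdot 15}{129} = \left(-1\right) \frac{80}{43} = - \frac{80}{43}$)
$Z = - \frac{1993068}{43}$ ($Z = - 3 \left(- \frac{80}{43} + 15452\right) = \left(-3\right) \frac{664356}{43} = - \frac{1993068}{43} \approx -46350.0$)
$- Z = \left(-1\right) \left(- \frac{1993068}{43}\right) = \frac{1993068}{43}$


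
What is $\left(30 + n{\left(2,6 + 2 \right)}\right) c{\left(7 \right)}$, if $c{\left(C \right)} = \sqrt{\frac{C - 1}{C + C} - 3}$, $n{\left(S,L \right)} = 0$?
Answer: $\frac{90 i \sqrt{14}}{7} \approx 48.107 i$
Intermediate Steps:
$c{\left(C \right)} = \sqrt{-3 + \frac{-1 + C}{2 C}}$ ($c{\left(C \right)} = \sqrt{\frac{-1 + C}{2 C} - 3} = \sqrt{-3 + \frac{-1 + C}{2 C}}$)
$\left(30 + n{\left(2,6 + 2 \right)}\right) c{\left(7 \right)} = \left(30 + 0\right) \frac{\sqrt{-10 - \frac{2}{7}}}{2} = 30 \frac{\sqrt{-10 - \frac{2}{7}}}{2} = 30 \frac{\sqrt{- \frac{72}{7}}}{2} = 30 \frac{\frac{6}{7} i \sqrt{14}}{2} = 30 \frac{3 i \sqrt{14}}{7} = \frac{90 i \sqrt{14}}{7}$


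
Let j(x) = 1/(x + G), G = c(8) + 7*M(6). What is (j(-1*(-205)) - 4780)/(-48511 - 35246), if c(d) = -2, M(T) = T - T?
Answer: 970339/17002671 ≈ 0.057070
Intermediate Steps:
M(T) = 0
G = -2 (G = -2 + 7*0 = -2 + 0 = -2)
j(x) = 1/(-2 + x) (j(x) = 1/(x - 2) = 1/(-2 + x))
(j(-1*(-205)) - 4780)/(-48511 - 35246) = (1/(-2 - 1*(-205)) - 4780)/(-48511 - 35246) = (1/(-2 + 205) - 4780)/(-83757) = (1/203 - 4780)*(-1/83757) = -970339/203*(-1/83757) = 970339/17002671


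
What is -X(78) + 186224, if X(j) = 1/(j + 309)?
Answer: 72068687/387 ≈ 1.8622e+5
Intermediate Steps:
X(j) = 1/(309 + j)
-X(78) + 186224 = -1/(309 + 78) + 186224 = -1/387 + 186224 = 72068687/387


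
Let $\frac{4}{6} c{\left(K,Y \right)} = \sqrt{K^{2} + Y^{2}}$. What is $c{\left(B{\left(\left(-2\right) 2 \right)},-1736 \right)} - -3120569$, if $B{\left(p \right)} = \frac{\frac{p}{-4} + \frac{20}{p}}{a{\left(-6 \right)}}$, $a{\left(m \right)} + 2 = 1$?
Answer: $3120569 + 6 \sqrt{188357} \approx 3.1232 \cdot 10^{6}$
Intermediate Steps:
$a{\left(m \right)} = -1$ ($a{\left(m \right)} = -2 + 1 = -1$)
$B{\left(p \right)} = - \frac{20}{p} + \frac{p}{4}$ ($B{\left(p \right)} = \frac{\frac{p}{-4} + \frac{20}{p}}{-1} = \left(p \left(- \frac{1}{4}\right) + \frac{20}{p}\right) \left(-1\right) = \left(- \frac{p}{4} + \frac{20}{p}\right) \left(-1\right) = \left(\frac{20}{p} - \frac{p}{4}\right) \left(-1\right) = - \frac{20}{p} + \frac{p}{4}$)
$c{\left(K,Y \right)} = \frac{3 \sqrt{K^{2} + Y^{2}}}{2}$
$c{\left(B{\left(\left(-2\right) 2 \right)},-1736 \right)} - -3120569 = \frac{3 \sqrt{\left(- \frac{20}{\left(-2\right) 2} + \frac{\left(-2\right) 2}{4}\right)^{2} + \left(-1736\right)^{2}}}{2} - -3120569 = \frac{3 \sqrt{\left(- \frac{20}{-4} + \frac{1}{4} \left(-4\right)\right)^{2} + 3013696}}{2} + 3120569 = \frac{3 \sqrt{\left(\left(-20\right) \left(- \frac{1}{4}\right) - 1\right)^{2} + 3013696}}{2} + 3120569 = \frac{3 \sqrt{\left(5 - 1\right)^{2} + 3013696}}{2} + 3120569 = \frac{3 \sqrt{4^{2} + 3013696}}{2} + 3120569 = \frac{3 \sqrt{16 + 3013696}}{2} + 3120569 = \frac{3 \sqrt{3013712}}{2} + 3120569 = \frac{3 \cdot 4 \sqrt{188357}}{2} + 3120569 = 6 \sqrt{188357} + 3120569 = 3120569 + 6 \sqrt{188357}$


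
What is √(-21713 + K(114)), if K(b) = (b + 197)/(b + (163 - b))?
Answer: 6*I*√16023389/163 ≈ 147.35*I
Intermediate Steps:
K(b) = 197/163 + b/163 (K(b) = (197 + b)/163 = (197 + b)*(1/163) = 197/163 + b/163)
√(-21713 + K(114)) = √(-21713 + (197/163 + (1/163)*114)) = √(-21713 + (197/163 + 114/163)) = √(-21713 + 311/163) = √(-3538908/163) = 6*I*√16023389/163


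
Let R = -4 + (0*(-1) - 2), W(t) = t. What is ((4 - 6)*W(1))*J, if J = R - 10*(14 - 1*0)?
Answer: 292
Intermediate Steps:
R = -6 (R = -4 + (0 - 2) = -4 - 2 = -6)
J = -146 (J = -6 - 10*(14 - 1*0) = -6 - 10*(14 + 0) = -6 - 10*14 = -6 - 140 = -146)
((4 - 6)*W(1))*J = ((4 - 6)*1)*(-146) = -2*1*(-146) = -2*(-146) = 292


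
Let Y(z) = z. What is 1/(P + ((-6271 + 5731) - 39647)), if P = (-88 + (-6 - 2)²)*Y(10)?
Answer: -1/40427 ≈ -2.4736e-5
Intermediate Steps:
P = -240 (P = (-88 + (-6 - 2)²)*10 = (-88 + (-8)²)*10 = (-88 + 64)*10 = -24*10 = -240)
1/(P + ((-6271 + 5731) - 39647)) = 1/(-240 + ((-6271 + 5731) - 39647)) = 1/(-240 + (-540 - 39647)) = 1/(-240 - 40187) = 1/(-40427) = -1/40427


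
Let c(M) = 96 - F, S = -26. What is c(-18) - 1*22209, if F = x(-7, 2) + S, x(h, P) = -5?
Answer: -22082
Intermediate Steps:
F = -31 (F = -5 - 26 = -31)
c(M) = 127 (c(M) = 96 - 1*(-31) = 96 + 31 = 127)
c(-18) - 1*22209 = 127 - 1*22209 = 127 - 22209 = -22082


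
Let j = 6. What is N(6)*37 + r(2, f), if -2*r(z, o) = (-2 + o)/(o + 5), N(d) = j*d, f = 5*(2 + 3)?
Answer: 79897/60 ≈ 1331.6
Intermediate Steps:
f = 25 (f = 5*5 = 25)
N(d) = 6*d
r(z, o) = -(-2 + o)/(2*(5 + o)) (r(z, o) = -(-2 + o)/(2*(o + 5)) = -(-2 + o)/(2*(5 + o)))
N(6)*37 + r(2, f) = (6*6)*37 + (2 - 1*25)/(2*(5 + 25)) = 36*37 + (½)*(2 - 25)/30 = 1332 + (½)*(1/30)*(-23) = 1332 - 23/60 = 79897/60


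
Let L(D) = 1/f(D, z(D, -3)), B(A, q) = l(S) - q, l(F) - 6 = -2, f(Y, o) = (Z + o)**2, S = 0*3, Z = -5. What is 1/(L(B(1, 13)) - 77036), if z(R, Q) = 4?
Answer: -1/77035 ≈ -1.2981e-5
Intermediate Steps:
S = 0
f(Y, o) = (-5 + o)**2
l(F) = 4 (l(F) = 6 - 2 = 4)
B(A, q) = 4 - q
L(D) = 1 (L(D) = 1/((-5 + 4)**2) = 1/((-1)**2) = 1/1 = 1)
1/(L(B(1, 13)) - 77036) = 1/(1 - 77036) = 1/(-77035) = -1/77035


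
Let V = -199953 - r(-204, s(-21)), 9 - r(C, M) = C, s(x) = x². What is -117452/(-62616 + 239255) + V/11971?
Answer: -36763139966/2114545469 ≈ -17.386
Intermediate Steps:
r(C, M) = 9 - C
V = -200166 (V = -199953 - (9 - 1*(-204)) = -199953 - (9 + 204) = -199953 - 1*213 = -199953 - 213 = -200166)
-117452/(-62616 + 239255) + V/11971 = -117452/(-62616 + 239255) - 200166/11971 = -117452/176639 - 200166*1/11971 = -117452*1/176639 - 200166/11971 = -117452/176639 - 200166/11971 = -36763139966/2114545469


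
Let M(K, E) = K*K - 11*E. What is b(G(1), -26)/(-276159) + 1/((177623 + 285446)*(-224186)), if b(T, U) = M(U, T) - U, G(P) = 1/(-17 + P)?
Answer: -583588080596603/229352450611924848 ≈ -0.0025445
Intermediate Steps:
M(K, E) = K² - 11*E
b(T, U) = U² - U - 11*T (b(T, U) = (U² - 11*T) - U = U² - U - 11*T)
b(G(1), -26)/(-276159) + 1/((177623 + 285446)*(-224186)) = ((-26)² - 1*(-26) - 11/(-17 + 1))/(-276159) + 1/((177623 + 285446)*(-224186)) = (676 + 26 - 11/(-16))*(-1/276159) - 1/224186/463069 = (676 + 26 - 11*(-1/16))*(-1/276159) + (1/463069)*(-1/224186) = (676 + 26 + 11/16)*(-1/276159) - 1/103813586834 = (11243/16)*(-1/276159) - 1/103813586834 = -11243/4418544 - 1/103813586834 = -583588080596603/229352450611924848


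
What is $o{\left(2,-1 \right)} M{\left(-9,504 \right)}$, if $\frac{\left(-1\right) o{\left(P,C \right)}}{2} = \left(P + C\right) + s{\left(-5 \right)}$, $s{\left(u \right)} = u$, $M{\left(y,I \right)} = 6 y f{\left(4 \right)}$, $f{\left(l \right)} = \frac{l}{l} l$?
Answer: $-1728$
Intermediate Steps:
$f{\left(l \right)} = l$ ($f{\left(l \right)} = 1 l = l$)
$M{\left(y,I \right)} = 24 y$ ($M{\left(y,I \right)} = 6 y 4 = 24 y$)
$o{\left(P,C \right)} = 10 - 2 C - 2 P$ ($o{\left(P,C \right)} = - 2 \left(\left(P + C\right) - 5\right) = - 2 \left(\left(C + P\right) - 5\right) = - 2 \left(-5 + C + P\right) = 10 - 2 C - 2 P$)
$o{\left(2,-1 \right)} M{\left(-9,504 \right)} = \left(10 - -2 - 4\right) 24 \left(-9\right) = \left(10 + 2 - 4\right) \left(-216\right) = 8 \left(-216\right) = -1728$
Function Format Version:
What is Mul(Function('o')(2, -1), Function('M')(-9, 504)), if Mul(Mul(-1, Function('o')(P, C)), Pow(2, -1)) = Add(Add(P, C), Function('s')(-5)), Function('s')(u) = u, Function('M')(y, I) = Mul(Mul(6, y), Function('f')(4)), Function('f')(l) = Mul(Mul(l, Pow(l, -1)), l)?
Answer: -1728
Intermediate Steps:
Function('f')(l) = l (Function('f')(l) = Mul(1, l) = l)
Function('M')(y, I) = Mul(24, y) (Function('M')(y, I) = Mul(Mul(6, y), 4) = Mul(24, y))
Function('o')(P, C) = Add(10, Mul(-2, C), Mul(-2, P)) (Function('o')(P, C) = Mul(-2, Add(Add(P, C), -5)) = Mul(-2, Add(Add(C, P), -5)) = Mul(-2, Add(-5, C, P)) = Add(10, Mul(-2, C), Mul(-2, P)))
Mul(Function('o')(2, -1), Function('M')(-9, 504)) = Mul(Add(10, Mul(-2, -1), Mul(-2, 2)), Mul(24, -9)) = Mul(Add(10, 2, -4), -216) = Mul(8, -216) = -1728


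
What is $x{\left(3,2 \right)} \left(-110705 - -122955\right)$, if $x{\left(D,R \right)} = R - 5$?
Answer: $-36750$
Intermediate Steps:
$x{\left(D,R \right)} = -5 + R$
$x{\left(3,2 \right)} \left(-110705 - -122955\right) = \left(-5 + 2\right) \left(-110705 - -122955\right) = - 3 \left(-110705 + 122955\right) = \left(-3\right) 12250 = -36750$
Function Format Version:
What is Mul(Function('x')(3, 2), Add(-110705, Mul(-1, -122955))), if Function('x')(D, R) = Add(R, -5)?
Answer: -36750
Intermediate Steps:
Function('x')(D, R) = Add(-5, R)
Mul(Function('x')(3, 2), Add(-110705, Mul(-1, -122955))) = Mul(Add(-5, 2), Add(-110705, Mul(-1, -122955))) = Mul(-3, Add(-110705, 122955)) = Mul(-3, 12250) = -36750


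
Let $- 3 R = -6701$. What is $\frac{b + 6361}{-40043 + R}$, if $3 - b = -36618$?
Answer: $- \frac{64473}{56714} \approx -1.1368$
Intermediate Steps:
$R = \frac{6701}{3}$ ($R = \left(- \frac{1}{3}\right) \left(-6701\right) = \frac{6701}{3} \approx 2233.7$)
$b = 36621$ ($b = 3 - -36618 = 3 + 36618 = 36621$)
$\frac{b + 6361}{-40043 + R} = \frac{36621 + 6361}{-40043 + \frac{6701}{3}} = \frac{42982}{- \frac{113428}{3}} = 42982 \left(- \frac{3}{113428}\right) = - \frac{64473}{56714}$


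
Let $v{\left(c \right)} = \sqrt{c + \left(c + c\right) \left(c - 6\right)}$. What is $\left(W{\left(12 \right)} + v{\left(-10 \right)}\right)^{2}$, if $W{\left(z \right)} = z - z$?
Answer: $310$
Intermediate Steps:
$W{\left(z \right)} = 0$
$v{\left(c \right)} = \sqrt{c + 2 c \left(-6 + c\right)}$
$\left(W{\left(12 \right)} + v{\left(-10 \right)}\right)^{2} = \left(0 + \sqrt{- 10 \left(-11 + 2 \left(-10\right)\right)}\right)^{2} = \left(0 + \sqrt{- 10 \left(-11 - 20\right)}\right)^{2} = \left(0 + \sqrt{\left(-10\right) \left(-31\right)}\right)^{2} = \left(0 + \sqrt{310}\right)^{2} = \left(\sqrt{310}\right)^{2} = 310$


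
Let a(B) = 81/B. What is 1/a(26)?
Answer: 26/81 ≈ 0.32099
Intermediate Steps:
1/a(26) = 1/(81/26) = 26/81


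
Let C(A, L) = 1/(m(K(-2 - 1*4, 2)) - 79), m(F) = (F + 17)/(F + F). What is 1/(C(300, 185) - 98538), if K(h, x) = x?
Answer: -297/29265790 ≈ -1.0148e-5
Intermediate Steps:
m(F) = (17 + F)/(2*F) (m(F) = (17 + F)/((2*F)) = (17 + F)*(1/(2*F)) = (17 + F)/(2*F))
C(A, L) = -4/297 (C(A, L) = 1/((½)*(17 + 2)/2 - 79) = 1/((½)*(½)*19 - 79) = 1/(19/4 - 79) = 1/(-297/4) = -4/297)
1/(C(300, 185) - 98538) = 1/(-4/297 - 98538) = 1/(-29265790/297) = -297/29265790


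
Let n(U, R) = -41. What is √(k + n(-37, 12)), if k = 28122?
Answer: √28081 ≈ 167.57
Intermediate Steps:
√(k + n(-37, 12)) = √(28122 - 41) = √28081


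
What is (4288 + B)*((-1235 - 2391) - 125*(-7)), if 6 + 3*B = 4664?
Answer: -16067674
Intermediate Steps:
B = 4658/3 (B = -2 + (⅓)*4664 = -2 + 4664/3 = 4658/3 ≈ 1552.7)
(4288 + B)*((-1235 - 2391) - 125*(-7)) = (4288 + 4658/3)*((-1235 - 2391) - 125*(-7)) = 17522*(-3626 + 875)/3 = (17522/3)*(-2751) = -16067674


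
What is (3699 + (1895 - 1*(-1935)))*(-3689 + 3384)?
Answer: -2296345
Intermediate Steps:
(3699 + (1895 - 1*(-1935)))*(-3689 + 3384) = (3699 + (1895 + 1935))*(-305) = (3699 + 3830)*(-305) = 7529*(-305) = -2296345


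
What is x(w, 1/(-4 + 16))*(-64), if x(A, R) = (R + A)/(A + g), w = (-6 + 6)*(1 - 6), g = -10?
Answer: 8/15 ≈ 0.53333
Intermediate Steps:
w = 0 (w = 0*(-5) = 0)
x(A, R) = (A + R)/(-10 + A) (x(A, R) = (R + A)/(A - 10) = (A + R)/(-10 + A))
x(w, 1/(-4 + 16))*(-64) = ((0 + 1/(-4 + 16))/(-10 + 0))*(-64) = ((0 + 1/12)/(-10))*(-64) = -(0 + 1/12)/10*(-64) = -⅒*1/12*(-64) = -1/120*(-64) = 8/15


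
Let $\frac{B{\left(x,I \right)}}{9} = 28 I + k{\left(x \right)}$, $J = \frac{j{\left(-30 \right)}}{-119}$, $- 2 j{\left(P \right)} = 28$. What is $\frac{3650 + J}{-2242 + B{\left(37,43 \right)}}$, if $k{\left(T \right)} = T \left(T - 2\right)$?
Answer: $\frac{62052}{344233} \approx 0.18026$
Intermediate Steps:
$j{\left(P \right)} = -14$ ($j{\left(P \right)} = \left(- \frac{1}{2}\right) 28 = -14$)
$J = \frac{2}{17}$ ($J = - \frac{14}{-119} = \left(-14\right) \left(- \frac{1}{119}\right) = \frac{2}{17} \approx 0.11765$)
$k{\left(T \right)} = T \left(-2 + T\right)$
$B{\left(x,I \right)} = 252 I + 9 x \left(-2 + x\right)$ ($B{\left(x,I \right)} = 9 \left(28 I + x \left(-2 + x\right)\right) = 252 I + 9 x \left(-2 + x\right)$)
$\frac{3650 + J}{-2242 + B{\left(37,43 \right)}} = \frac{3650 + \frac{2}{17}}{-2242 + \left(252 \cdot 43 + 9 \cdot 37 \left(-2 + 37\right)\right)} = \frac{62052}{17 \left(-2242 + \left(10836 + 9 \cdot 37 \cdot 35\right)\right)} = \frac{62052}{17 \left(-2242 + \left(10836 + 11655\right)\right)} = \frac{62052}{17 \left(-2242 + 22491\right)} = \frac{62052}{17 \cdot 20249} = \frac{62052}{17} \cdot \frac{1}{20249} = \frac{62052}{344233}$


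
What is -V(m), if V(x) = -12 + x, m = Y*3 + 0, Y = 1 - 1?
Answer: 12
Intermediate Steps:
Y = 0
m = 0 (m = 0*3 + 0 = 0 + 0 = 0)
-V(m) = -(-12 + 0) = -1*(-12) = 12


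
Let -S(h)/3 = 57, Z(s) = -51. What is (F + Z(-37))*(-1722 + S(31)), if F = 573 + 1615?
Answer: -4045341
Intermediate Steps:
F = 2188
S(h) = -171 (S(h) = -3*57 = -171)
(F + Z(-37))*(-1722 + S(31)) = (2188 - 51)*(-1722 - 171) = 2137*(-1893) = -4045341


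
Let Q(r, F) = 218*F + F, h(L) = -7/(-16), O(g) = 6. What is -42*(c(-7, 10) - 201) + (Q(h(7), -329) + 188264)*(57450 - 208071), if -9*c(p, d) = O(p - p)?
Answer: -17504109803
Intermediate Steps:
h(L) = 7/16 (h(L) = -7*(-1/16) = 7/16)
Q(r, F) = 219*F
c(p, d) = -2/3 (c(p, d) = -1/9*6 = -2/3)
-42*(c(-7, 10) - 201) + (Q(h(7), -329) + 188264)*(57450 - 208071) = -42*(-2/3 - 201) + (219*(-329) + 188264)*(57450 - 208071) = -42*(-605/3) + (-72051 + 188264)*(-150621) = 8470 + 116213*(-150621) = 8470 - 17504118273 = -17504109803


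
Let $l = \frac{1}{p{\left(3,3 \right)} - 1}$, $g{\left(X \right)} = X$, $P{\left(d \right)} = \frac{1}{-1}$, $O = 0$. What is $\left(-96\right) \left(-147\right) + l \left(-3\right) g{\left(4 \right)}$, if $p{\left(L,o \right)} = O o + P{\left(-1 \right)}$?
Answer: $14118$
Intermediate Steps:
$P{\left(d \right)} = -1$
$p{\left(L,o \right)} = -1$ ($p{\left(L,o \right)} = 0 o - 1 = 0 - 1 = -1$)
$l = - \frac{1}{2}$ ($l = \frac{1}{-1 - 1} = \frac{1}{-2} = - \frac{1}{2} \approx -0.5$)
$\left(-96\right) \left(-147\right) + l \left(-3\right) g{\left(4 \right)} = \left(-96\right) \left(-147\right) + \left(- \frac{1}{2}\right) \left(-3\right) 4 = 14112 + \frac{3}{2} \cdot 4 = 14112 + 6 = 14118$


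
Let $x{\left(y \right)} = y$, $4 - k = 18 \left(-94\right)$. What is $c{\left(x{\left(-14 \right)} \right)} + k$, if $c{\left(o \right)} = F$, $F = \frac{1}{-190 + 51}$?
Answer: $\frac{235743}{139} \approx 1696.0$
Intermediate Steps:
$k = 1696$ ($k = 4 - 18 \left(-94\right) = 4 - -1692 = 4 + 1692 = 1696$)
$F = - \frac{1}{139}$ ($F = \frac{1}{-139} = - \frac{1}{139} \approx -0.0071942$)
$c{\left(o \right)} = - \frac{1}{139}$
$c{\left(x{\left(-14 \right)} \right)} + k = - \frac{1}{139} + 1696 = \frac{235743}{139}$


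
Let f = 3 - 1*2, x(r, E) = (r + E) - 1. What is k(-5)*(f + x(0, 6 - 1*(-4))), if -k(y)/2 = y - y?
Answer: 0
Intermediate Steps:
x(r, E) = -1 + E + r (x(r, E) = (E + r) - 1 = -1 + E + r)
f = 1 (f = 3 - 2 = 1)
k(y) = 0 (k(y) = -2*(y - y) = -2*0 = 0)
k(-5)*(f + x(0, 6 - 1*(-4))) = 0*(1 + (-1 + (6 - 1*(-4)) + 0)) = 0*(1 + (-1 + (6 + 4) + 0)) = 0*(1 + (-1 + 10 + 0)) = 0*(1 + 9) = 0*10 = 0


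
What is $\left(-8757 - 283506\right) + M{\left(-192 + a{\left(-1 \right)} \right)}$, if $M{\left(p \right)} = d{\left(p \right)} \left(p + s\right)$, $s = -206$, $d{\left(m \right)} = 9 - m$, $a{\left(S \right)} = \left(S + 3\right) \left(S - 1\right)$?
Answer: $-374673$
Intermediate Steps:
$a{\left(S \right)} = \left(-1 + S\right) \left(3 + S\right)$ ($a{\left(S \right)} = \left(3 + S\right) \left(-1 + S\right) = \left(-1 + S\right) \left(3 + S\right)$)
$M{\left(p \right)} = \left(-206 + p\right) \left(9 - p\right)$ ($M{\left(p \right)} = \left(9 - p\right) \left(p - 206\right) = \left(9 - p\right) \left(-206 + p\right) = \left(-206 + p\right) \left(9 - p\right)$)
$\left(-8757 - 283506\right) + M{\left(-192 + a{\left(-1 \right)} \right)} = \left(-8757 - 283506\right) - \left(-206 + \left(-192 + \left(-3 + \left(-1\right)^{2} + 2 \left(-1\right)\right)\right)\right) \left(-9 + \left(-192 + \left(-3 + \left(-1\right)^{2} + 2 \left(-1\right)\right)\right)\right) = -292263 - \left(-206 - 196\right) \left(-9 - 196\right) = -292263 - \left(-402\right) \left(-205\right) = -292263 - 82410 = -374673$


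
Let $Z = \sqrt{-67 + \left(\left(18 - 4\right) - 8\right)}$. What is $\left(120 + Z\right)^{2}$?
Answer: $\left(120 + i \sqrt{61}\right)^{2} \approx 14339.0 + 1874.5 i$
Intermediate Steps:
$Z = i \sqrt{61}$ ($Z = \sqrt{-67 + \left(14 - 8\right)} = \sqrt{-67 + 6} = \sqrt{-61} = i \sqrt{61} \approx 7.8102 i$)
$\left(120 + Z\right)^{2} = \left(120 + i \sqrt{61}\right)^{2}$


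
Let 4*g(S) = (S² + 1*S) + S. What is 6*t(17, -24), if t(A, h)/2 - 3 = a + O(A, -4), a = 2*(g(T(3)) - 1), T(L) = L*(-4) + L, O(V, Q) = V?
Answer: 594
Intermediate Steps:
T(L) = -3*L (T(L) = -4*L + L = -3*L)
g(S) = S/2 + S²/4 (g(S) = ((S² + 1*S) + S)/4 = ((S² + S) + S)/4 = ((S + S²) + S)/4 = (S² + 2*S)/4 = S/2 + S²/4)
a = 59/2 (a = 2*((-3*3)*(2 - 3*3)/4 - 1) = 2*((¼)*(-9)*(2 - 9) - 1) = 2*((¼)*(-9)*(-7) - 1) = 2*(63/4 - 1) = 2*(59/4) = 59/2 ≈ 29.500)
t(A, h) = 65 + 2*A (t(A, h) = 6 + 2*(59/2 + A) = 6 + (59 + 2*A) = 65 + 2*A)
6*t(17, -24) = 6*(65 + 2*17) = 6*(65 + 34) = 6*99 = 594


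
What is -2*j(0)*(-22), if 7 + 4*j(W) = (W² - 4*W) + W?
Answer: -77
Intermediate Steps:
j(W) = -7/4 - 3*W/4 + W²/4 (j(W) = -7/4 + ((W² - 4*W) + W)/4 = -7/4 + (W² - 3*W)/4 = -7/4 + (-3*W/4 + W²/4) = -7/4 - 3*W/4 + W²/4)
-2*j(0)*(-22) = -2*(-7/4 - ¾*0 + (¼)*0²)*(-22) = -2*(-7/4 + 0 + (¼)*0)*(-22) = -2*(-7/4 + 0 + 0)*(-22) = -2*(-7/4)*(-22) = (7/2)*(-22) = -77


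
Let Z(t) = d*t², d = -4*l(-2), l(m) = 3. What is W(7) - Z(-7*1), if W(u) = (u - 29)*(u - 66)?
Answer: 1886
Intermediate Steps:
d = -12 (d = -4*3 = -12)
W(u) = (-66 + u)*(-29 + u) (W(u) = (-29 + u)*(-66 + u) = (-66 + u)*(-29 + u))
Z(t) = -12*t²
W(7) - Z(-7*1) = (1914 + 7² - 95*7) - (-12)*(-7*1)² = (1914 + 49 - 665) - (-12)*(-7)² = 1298 - (-12)*49 = 1298 - 1*(-588) = 1298 + 588 = 1886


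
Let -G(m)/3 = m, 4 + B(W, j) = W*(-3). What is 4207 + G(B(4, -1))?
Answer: 4255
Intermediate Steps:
B(W, j) = -4 - 3*W (B(W, j) = -4 + W*(-3) = -4 - 3*W)
G(m) = -3*m
4207 + G(B(4, -1)) = 4207 - 3*(-4 - 3*4) = 4207 - 3*(-4 - 12) = 4207 - 3*(-16) = 4207 + 48 = 4255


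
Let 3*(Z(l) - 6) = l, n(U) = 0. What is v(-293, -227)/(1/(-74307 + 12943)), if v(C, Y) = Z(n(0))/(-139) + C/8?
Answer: 625529275/278 ≈ 2.2501e+6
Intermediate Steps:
Z(l) = 6 + l/3
v(C, Y) = -6/139 + C/8 (v(C, Y) = (6 + (⅓)*0)/(-139) + C/8 = (6 + 0)*(-1/139) + C*(⅛) = 6*(-1/139) + C/8 = -6/139 + C/8)
v(-293, -227)/(1/(-74307 + 12943)) = (-6/139 + (⅛)*(-293))/(1/(-74307 + 12943)) = (-6/139 - 293/8)/(1/(-61364)) = -40775/(1112*(-1/61364)) = -40775/1112*(-61364) = 625529275/278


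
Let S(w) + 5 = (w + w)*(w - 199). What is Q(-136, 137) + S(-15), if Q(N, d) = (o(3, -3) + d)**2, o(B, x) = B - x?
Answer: 26864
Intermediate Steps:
Q(N, d) = (6 + d)**2 (Q(N, d) = ((3 - 1*(-3)) + d)**2 = ((3 + 3) + d)**2 = (6 + d)**2)
S(w) = -5 + 2*w*(-199 + w) (S(w) = -5 + (w + w)*(w - 199) = -5 + (2*w)*(-199 + w) = -5 + 2*w*(-199 + w))
Q(-136, 137) + S(-15) = (6 + 137)**2 + (-5 - 398*(-15) + 2*(-15)**2) = 143**2 + (-5 + 5970 + 2*225) = 20449 + (-5 + 5970 + 450) = 20449 + 6415 = 26864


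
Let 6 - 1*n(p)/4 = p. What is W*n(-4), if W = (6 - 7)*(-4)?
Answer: 160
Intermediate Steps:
W = 4 (W = -1*(-4) = 4)
n(p) = 24 - 4*p
W*n(-4) = 4*(24 - 4*(-4)) = 4*(24 + 16) = 4*40 = 160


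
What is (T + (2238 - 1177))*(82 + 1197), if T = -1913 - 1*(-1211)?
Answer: 459161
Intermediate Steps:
T = -702 (T = -1913 + 1211 = -702)
(T + (2238 - 1177))*(82 + 1197) = (-702 + (2238 - 1177))*(82 + 1197) = (-702 + 1061)*1279 = 359*1279 = 459161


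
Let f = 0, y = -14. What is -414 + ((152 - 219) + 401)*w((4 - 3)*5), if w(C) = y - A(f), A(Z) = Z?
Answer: -5090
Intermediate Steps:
w(C) = -14 (w(C) = -14 - 1*0 = -14 + 0 = -14)
-414 + ((152 - 219) + 401)*w((4 - 3)*5) = -414 + ((152 - 219) + 401)*(-14) = -414 + (-67 + 401)*(-14) = -414 + 334*(-14) = -414 - 4676 = -5090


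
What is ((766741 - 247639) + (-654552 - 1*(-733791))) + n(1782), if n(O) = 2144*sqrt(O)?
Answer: 598341 + 19296*sqrt(22) ≈ 6.8885e+5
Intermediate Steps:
((766741 - 247639) + (-654552 - 1*(-733791))) + n(1782) = ((766741 - 247639) + (-654552 - 1*(-733791))) + 2144*sqrt(1782) = (519102 + (-654552 + 733791)) + 2144*(9*sqrt(22)) = (519102 + 79239) + 19296*sqrt(22) = 598341 + 19296*sqrt(22)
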